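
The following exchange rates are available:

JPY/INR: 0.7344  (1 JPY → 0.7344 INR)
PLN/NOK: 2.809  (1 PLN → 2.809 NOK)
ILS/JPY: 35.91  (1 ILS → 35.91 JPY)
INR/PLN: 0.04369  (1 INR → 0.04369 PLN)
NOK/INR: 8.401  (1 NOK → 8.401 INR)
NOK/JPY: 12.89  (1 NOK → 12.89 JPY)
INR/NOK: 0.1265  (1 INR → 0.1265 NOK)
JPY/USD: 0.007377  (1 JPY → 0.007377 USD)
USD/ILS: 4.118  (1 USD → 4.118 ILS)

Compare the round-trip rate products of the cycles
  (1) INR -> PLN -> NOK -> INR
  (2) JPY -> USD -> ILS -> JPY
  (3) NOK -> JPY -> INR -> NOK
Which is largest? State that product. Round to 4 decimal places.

1.1975

(1) 0.04369 × 2.809 × 8.401 = 1.03101
(2) 0.007377 × 4.118 × 35.91 = 1.09089
(3) 12.89 × 0.7344 × 0.1265 = 1.19750
Highest is cycle (3) at 1.1975 (>1, arbitrage).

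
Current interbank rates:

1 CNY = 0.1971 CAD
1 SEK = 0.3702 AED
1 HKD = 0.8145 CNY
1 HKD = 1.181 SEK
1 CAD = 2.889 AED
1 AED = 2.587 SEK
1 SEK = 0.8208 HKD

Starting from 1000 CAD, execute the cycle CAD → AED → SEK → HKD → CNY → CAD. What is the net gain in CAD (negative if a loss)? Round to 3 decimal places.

1000 CAD × 2.889 = 2889 AED
2889 AED × 2.587 = 7473.843 SEK
7473.843 SEK × 0.8208 = 6134.5303344 HKD
6134.5303344 HKD × 0.8145 = 4996.5749573688 CNY
4996.5749573688 CNY × 0.1971 = 984.82492409739048 CAD
Net change: 984.82492409739048 − 1000 = -15.17507590260952 CAD

-15.175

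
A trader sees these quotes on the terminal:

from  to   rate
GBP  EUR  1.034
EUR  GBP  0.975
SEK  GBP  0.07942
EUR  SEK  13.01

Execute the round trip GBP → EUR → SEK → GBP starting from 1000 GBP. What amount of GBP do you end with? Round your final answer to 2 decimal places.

1068.38

1000 GBP × 1.034 = 1034 EUR
1034 EUR × 13.01 = 13452.34 SEK
13452.34 SEK × 0.07942 = 1068.3848428 GBP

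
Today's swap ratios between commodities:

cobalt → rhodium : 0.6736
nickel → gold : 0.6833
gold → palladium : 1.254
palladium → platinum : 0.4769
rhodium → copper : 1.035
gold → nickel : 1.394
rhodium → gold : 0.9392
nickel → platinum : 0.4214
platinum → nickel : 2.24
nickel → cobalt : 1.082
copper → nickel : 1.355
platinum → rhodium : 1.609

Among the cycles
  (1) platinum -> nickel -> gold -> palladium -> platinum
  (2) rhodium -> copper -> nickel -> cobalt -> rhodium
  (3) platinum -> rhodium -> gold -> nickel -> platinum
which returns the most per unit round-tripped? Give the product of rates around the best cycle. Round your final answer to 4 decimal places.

1.0221

(1) 2.24 × 0.6833 × 1.254 × 0.4769 = 0.91534
(2) 1.035 × 1.355 × 1.082 × 0.6736 = 1.02214
(3) 1.609 × 0.9392 × 1.394 × 0.4214 = 0.88771
Highest is cycle (2) at 1.0221 (>1, arbitrage).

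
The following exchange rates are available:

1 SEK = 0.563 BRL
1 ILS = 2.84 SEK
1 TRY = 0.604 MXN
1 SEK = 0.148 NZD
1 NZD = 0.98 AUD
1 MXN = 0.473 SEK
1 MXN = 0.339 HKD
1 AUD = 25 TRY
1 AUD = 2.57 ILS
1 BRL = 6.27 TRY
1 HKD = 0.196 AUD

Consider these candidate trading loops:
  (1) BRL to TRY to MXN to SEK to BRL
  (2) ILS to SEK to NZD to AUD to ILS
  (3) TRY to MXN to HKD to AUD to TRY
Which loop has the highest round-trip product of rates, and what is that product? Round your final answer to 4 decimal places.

1.0586

(1) 6.27 × 0.604 × 0.473 × 0.563 = 1.00850
(2) 2.84 × 0.148 × 0.98 × 2.57 = 1.05862
(3) 0.604 × 0.339 × 0.196 × 25 = 1.00330
Highest is cycle (2) at 1.0586 (>1, arbitrage).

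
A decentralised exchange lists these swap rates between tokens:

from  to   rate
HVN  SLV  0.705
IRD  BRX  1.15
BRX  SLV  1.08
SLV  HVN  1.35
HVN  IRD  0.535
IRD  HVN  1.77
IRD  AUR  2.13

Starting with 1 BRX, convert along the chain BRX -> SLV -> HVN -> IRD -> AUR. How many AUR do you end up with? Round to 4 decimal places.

1 BRX × 1.08 = 1.08 SLV
1.08 SLV × 1.35 = 1.458 HVN
1.458 HVN × 0.535 = 0.78003 IRD
0.78003 IRD × 2.13 = 1.6614639 AUR

1.6615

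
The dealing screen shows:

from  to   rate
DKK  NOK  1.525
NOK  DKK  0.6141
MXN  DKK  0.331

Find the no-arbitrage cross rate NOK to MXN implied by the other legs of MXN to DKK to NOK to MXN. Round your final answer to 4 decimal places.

Known legs of the cycle: 0.331 × 1.525 = 0.504775
For no arbitrage the full-cycle product must be 1, so the missing rate is 1 / 0.504775 ≈ 1.981081.

1.9811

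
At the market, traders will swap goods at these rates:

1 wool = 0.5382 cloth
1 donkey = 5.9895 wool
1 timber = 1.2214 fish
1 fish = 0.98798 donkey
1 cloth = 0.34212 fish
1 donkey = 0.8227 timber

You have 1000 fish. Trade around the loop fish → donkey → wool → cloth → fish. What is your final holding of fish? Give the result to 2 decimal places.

1000 fish × 0.98798 = 987.98 donkey
987.98 donkey × 5.9895 = 5917.50621 wool
5917.50621 wool × 0.5382 = 3184.801842222 cloth
3184.801842222 cloth × 0.34212 = 1089.58440626099064 fish

1089.58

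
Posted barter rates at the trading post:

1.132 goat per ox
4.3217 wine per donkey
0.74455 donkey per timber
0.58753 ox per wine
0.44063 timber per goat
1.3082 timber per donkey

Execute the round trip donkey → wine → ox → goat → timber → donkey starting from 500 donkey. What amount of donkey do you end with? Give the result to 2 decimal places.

471.49

500 donkey × 4.3217 = 2160.85 wine
2160.85 wine × 0.58753 = 1269.5642005 ox
1269.5642005 ox × 1.132 = 1437.146674966 goat
1437.146674966 goat × 0.44063 = 633.24993939026858 timber
633.24993939026858 timber × 0.74455 = 471.486242373024471239 donkey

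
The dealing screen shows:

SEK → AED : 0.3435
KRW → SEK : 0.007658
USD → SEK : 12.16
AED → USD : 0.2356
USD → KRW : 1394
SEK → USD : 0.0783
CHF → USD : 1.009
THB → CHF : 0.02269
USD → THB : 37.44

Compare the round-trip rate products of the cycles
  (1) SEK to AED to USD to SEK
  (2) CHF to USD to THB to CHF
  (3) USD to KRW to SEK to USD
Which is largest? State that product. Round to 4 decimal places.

0.9841

(1) 0.3435 × 0.2356 × 12.16 = 0.98409
(2) 1.009 × 37.44 × 0.02269 = 0.85716
(3) 1394 × 0.007658 × 0.0783 = 0.83587
Highest is cycle (1) at 0.9841 (≤1, no arbitrage).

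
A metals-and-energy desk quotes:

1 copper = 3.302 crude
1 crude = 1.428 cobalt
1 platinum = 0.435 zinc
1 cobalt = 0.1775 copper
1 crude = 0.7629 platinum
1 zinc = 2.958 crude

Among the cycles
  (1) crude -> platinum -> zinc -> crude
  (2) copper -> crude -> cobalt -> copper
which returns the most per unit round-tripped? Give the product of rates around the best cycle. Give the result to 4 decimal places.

0.9816

(1) 0.7629 × 0.435 × 2.958 = 0.98165
(2) 3.302 × 1.428 × 0.1775 = 0.83696
Highest is cycle (1) at 0.9816 (≤1, no arbitrage).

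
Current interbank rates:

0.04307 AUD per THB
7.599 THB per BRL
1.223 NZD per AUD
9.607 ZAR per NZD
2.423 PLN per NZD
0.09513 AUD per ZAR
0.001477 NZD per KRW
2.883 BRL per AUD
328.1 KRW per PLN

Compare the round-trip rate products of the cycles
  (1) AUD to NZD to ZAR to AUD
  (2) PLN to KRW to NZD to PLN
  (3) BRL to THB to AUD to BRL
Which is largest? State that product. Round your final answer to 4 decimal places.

1.1742

(1) 1.223 × 9.607 × 0.09513 = 1.11772
(2) 328.1 × 0.001477 × 2.423 = 1.17419
(3) 7.599 × 0.04307 × 2.883 = 0.94357
Highest is cycle (2) at 1.1742 (>1, arbitrage).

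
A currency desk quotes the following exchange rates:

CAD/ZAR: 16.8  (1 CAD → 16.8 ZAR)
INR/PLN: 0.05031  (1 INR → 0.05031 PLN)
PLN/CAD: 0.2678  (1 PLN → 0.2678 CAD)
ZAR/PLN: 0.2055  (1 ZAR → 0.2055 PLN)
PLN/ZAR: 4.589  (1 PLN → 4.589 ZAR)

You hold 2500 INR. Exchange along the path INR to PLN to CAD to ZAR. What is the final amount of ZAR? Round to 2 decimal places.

565.87

2500 INR × 0.05031 = 125.775 PLN
125.775 PLN × 0.2678 = 33.682545 CAD
33.682545 CAD × 16.8 = 565.866756 ZAR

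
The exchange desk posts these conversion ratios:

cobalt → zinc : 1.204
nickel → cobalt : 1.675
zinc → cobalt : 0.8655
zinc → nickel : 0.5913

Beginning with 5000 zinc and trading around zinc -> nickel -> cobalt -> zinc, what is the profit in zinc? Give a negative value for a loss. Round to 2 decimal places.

962.37

5000 zinc × 0.5913 = 2956.5 nickel
2956.5 nickel × 1.675 = 4952.1375 cobalt
4952.1375 cobalt × 1.204 = 5962.37355 zinc
Net change: 5962.37355 − 5000 = 962.37355 zinc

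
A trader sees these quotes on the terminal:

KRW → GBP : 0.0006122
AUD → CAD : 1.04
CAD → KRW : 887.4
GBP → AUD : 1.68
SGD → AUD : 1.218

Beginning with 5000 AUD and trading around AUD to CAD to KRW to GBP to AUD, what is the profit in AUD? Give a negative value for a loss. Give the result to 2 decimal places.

-254.03

5000 AUD × 1.04 = 5200 CAD
5200 CAD × 887.4 = 4614480 KRW
4614480 KRW × 0.0006122 = 2824.984656 GBP
2824.984656 GBP × 1.68 = 4745.97422208 AUD
Net change: 4745.97422208 − 5000 = -254.02577792 AUD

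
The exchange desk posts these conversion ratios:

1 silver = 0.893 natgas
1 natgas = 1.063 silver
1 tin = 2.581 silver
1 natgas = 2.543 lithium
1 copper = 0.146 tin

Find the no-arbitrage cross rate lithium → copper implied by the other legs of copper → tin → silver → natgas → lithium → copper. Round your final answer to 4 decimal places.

1.1686

Known legs of the cycle: 0.146 × 2.581 × 0.893 × 2.543 = 0.855733786574
For no arbitrage the full-cycle product must be 1, so the missing rate is 1 / 0.855733786574 ≈ 1.168588.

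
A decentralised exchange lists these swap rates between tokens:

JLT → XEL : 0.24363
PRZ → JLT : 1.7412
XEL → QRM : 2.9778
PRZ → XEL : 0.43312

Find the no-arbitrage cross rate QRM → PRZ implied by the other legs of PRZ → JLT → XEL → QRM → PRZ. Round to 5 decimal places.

0.79164

Known legs of the cycle: 1.7412 × 0.24363 × 2.9778 = 1.2632082380568
For no arbitrage the full-cycle product must be 1, so the missing rate is 1 / 1.2632082380568 ≈ 0.7916351.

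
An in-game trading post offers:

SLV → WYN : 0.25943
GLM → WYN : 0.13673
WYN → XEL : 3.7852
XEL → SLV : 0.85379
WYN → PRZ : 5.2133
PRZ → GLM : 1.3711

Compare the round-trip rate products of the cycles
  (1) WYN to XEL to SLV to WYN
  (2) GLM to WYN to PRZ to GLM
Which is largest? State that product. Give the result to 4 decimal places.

0.9773

(1) 3.7852 × 0.85379 × 0.25943 = 0.83842
(2) 0.13673 × 5.2133 × 1.3711 = 0.97734
Highest is cycle (2) at 0.9773 (≤1, no arbitrage).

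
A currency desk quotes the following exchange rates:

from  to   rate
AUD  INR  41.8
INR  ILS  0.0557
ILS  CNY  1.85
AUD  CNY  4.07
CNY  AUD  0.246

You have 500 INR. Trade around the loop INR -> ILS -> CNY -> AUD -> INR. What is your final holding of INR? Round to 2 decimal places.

500 INR × 0.0557 = 27.85 ILS
27.85 ILS × 1.85 = 51.5225 CNY
51.5225 CNY × 0.246 = 12.674535 AUD
12.674535 AUD × 41.8 = 529.795563 INR

529.80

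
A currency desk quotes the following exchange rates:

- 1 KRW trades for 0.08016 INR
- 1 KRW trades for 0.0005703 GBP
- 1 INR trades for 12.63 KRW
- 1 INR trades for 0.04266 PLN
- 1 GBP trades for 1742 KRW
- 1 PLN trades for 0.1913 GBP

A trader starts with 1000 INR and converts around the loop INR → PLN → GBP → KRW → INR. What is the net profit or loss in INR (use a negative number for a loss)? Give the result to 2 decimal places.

1000 INR × 0.04266 = 42.66 PLN
42.66 PLN × 0.1913 = 8.160858 GBP
8.160858 GBP × 1742 = 14216.214636 KRW
14216.214636 KRW × 0.08016 = 1139.57176522176 INR
Net change: 1139.57176522176 − 1000 = 139.57176522176 INR

139.57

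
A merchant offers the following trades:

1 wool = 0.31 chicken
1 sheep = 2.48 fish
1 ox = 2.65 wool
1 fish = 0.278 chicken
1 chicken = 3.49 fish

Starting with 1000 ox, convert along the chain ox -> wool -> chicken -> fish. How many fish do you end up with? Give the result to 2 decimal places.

1000 ox × 2.65 = 2650 wool
2650 wool × 0.31 = 821.5 chicken
821.5 chicken × 3.49 = 2867.035 fish

2867.04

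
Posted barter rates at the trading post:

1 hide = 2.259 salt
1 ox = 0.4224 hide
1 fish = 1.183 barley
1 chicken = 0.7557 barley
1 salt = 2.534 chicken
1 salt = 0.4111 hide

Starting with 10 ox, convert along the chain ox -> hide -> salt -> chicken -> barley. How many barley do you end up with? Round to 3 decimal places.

10 ox × 0.4224 = 4.224 hide
4.224 hide × 2.259 = 9.542016 salt
9.542016 salt × 2.534 = 24.179468544 chicken
24.179468544 chicken × 0.7557 = 18.2724243787008 barley

18.272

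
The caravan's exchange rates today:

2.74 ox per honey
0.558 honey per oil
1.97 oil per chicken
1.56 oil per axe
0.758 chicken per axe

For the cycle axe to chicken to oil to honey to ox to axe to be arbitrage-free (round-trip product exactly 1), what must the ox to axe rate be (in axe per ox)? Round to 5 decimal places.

0.43801

Known legs of the cycle: 0.758 × 1.97 × 0.558 × 2.74 = 2.2830750792
For no arbitrage the full-cycle product must be 1, so the missing rate is 1 / 2.2830750792 ≈ 0.4380057.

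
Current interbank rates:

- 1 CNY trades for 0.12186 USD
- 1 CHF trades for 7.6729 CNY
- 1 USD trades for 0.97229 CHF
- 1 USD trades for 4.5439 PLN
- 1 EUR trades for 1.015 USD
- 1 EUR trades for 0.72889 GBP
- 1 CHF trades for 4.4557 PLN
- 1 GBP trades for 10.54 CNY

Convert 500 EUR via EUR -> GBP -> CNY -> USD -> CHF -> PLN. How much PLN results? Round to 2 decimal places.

500 EUR × 0.72889 = 364.445 GBP
364.445 GBP × 10.54 = 3841.2503 CNY
3841.2503 CNY × 0.12186 = 468.094761558 USD
468.094761558 USD × 0.97229 = 455.12385571522782 CHF
455.12385571522782 CHF × 4.4557 = 2027.895363910340597574 PLN

2027.90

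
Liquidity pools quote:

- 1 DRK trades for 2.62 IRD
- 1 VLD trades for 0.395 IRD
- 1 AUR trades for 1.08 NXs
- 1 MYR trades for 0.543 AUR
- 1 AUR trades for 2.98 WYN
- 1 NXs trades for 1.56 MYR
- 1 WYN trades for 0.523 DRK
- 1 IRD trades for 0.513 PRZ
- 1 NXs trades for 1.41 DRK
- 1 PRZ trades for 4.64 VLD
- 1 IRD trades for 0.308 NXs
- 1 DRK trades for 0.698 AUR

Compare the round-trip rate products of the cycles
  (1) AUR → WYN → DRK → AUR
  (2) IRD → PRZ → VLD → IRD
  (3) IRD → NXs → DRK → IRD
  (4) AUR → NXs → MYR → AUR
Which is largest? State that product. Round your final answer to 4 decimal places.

1.1378

(1) 2.98 × 0.523 × 0.698 = 1.08786
(2) 0.513 × 4.64 × 0.395 = 0.94023
(3) 0.308 × 1.41 × 2.62 = 1.13781
(4) 1.08 × 1.56 × 0.543 = 0.91485
Highest is cycle (3) at 1.1378 (>1, arbitrage).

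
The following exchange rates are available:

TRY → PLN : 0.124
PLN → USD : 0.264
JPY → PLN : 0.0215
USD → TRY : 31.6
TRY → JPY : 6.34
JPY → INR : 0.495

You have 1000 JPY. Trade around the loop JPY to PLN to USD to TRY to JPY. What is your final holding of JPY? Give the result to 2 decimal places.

1000 JPY × 0.0215 = 21.5 PLN
21.5 PLN × 0.264 = 5.676 USD
5.676 USD × 31.6 = 179.3616 TRY
179.3616 TRY × 6.34 = 1137.152544 JPY

1137.15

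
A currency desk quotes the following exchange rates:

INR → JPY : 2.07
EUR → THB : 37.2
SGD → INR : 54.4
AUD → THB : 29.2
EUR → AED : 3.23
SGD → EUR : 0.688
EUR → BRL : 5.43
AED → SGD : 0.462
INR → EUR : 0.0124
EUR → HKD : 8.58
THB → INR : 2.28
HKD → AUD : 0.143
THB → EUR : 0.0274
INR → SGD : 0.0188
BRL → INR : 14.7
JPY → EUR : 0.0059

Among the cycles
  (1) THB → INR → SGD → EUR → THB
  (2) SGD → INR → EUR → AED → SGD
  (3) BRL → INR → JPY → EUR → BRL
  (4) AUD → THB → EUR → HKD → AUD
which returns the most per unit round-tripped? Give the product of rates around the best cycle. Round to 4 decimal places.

1.0970

(1) 2.28 × 0.0188 × 0.688 × 37.2 = 1.09704
(2) 54.4 × 0.0124 × 3.23 × 0.462 = 1.00662
(3) 14.7 × 2.07 × 0.0059 × 5.43 = 0.97485
(4) 29.2 × 0.0274 × 8.58 × 0.143 = 0.98165
Highest is cycle (1) at 1.0970 (>1, arbitrage).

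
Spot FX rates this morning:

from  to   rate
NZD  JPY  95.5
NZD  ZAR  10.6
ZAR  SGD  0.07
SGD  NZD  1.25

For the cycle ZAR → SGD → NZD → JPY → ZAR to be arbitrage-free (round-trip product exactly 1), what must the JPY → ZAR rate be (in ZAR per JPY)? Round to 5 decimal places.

Known legs of the cycle: 0.07 × 1.25 × 95.5 = 8.35625
For no arbitrage the full-cycle product must be 1, so the missing rate is 1 / 8.35625 ≈ 0.1196709.

0.11967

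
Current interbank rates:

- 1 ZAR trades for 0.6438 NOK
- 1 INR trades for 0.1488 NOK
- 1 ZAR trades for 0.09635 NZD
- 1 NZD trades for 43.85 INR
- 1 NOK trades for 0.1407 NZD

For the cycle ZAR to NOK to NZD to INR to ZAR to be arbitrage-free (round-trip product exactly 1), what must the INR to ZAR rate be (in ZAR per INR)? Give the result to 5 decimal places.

Known legs of the cycle: 0.6438 × 0.1407 × 43.85 = 3.972049641
For no arbitrage the full-cycle product must be 1, so the missing rate is 1 / 3.972049641 ≈ 0.2517592.

0.25176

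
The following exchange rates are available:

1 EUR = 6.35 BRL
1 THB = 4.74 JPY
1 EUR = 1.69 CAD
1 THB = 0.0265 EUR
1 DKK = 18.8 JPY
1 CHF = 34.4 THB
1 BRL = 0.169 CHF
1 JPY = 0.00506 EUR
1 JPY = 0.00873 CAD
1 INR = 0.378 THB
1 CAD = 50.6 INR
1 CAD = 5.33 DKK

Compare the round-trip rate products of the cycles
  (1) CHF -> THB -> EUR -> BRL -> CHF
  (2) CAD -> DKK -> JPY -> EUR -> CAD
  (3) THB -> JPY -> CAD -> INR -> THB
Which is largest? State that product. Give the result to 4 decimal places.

(1) 34.4 × 0.0265 × 6.35 × 0.169 = 0.97828
(2) 5.33 × 18.8 × 0.00506 × 1.69 = 0.85688
(3) 4.74 × 0.00873 × 50.6 × 0.378 = 0.79147
Highest is cycle (1) at 0.9783 (≤1, no arbitrage).

0.9783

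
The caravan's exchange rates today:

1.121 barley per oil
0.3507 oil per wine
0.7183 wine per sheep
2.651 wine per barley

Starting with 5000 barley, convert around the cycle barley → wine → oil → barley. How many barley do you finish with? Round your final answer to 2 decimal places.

5000 barley × 2.651 = 13255 wine
13255 wine × 0.3507 = 4648.5285 oil
4648.5285 oil × 1.121 = 5211.0004485 barley

5211.00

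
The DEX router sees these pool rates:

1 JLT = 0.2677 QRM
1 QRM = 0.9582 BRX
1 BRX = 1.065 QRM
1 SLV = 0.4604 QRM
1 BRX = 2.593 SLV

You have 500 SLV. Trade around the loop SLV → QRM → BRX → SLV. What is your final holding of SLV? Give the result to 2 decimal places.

500 SLV × 0.4604 = 230.2 QRM
230.2 QRM × 0.9582 = 220.57764 BRX
220.57764 BRX × 2.593 = 571.95782052 SLV

571.96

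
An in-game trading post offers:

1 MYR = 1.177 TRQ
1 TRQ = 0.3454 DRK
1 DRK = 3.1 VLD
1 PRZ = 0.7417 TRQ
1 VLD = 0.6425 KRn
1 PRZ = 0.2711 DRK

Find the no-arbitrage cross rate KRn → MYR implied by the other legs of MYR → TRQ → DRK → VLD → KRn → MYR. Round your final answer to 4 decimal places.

1.2350

Known legs of the cycle: 1.177 × 0.3454 × 3.1 × 0.6425 = 0.80971767965
For no arbitrage the full-cycle product must be 1, so the missing rate is 1 / 0.80971767965 ≈ 1.234998.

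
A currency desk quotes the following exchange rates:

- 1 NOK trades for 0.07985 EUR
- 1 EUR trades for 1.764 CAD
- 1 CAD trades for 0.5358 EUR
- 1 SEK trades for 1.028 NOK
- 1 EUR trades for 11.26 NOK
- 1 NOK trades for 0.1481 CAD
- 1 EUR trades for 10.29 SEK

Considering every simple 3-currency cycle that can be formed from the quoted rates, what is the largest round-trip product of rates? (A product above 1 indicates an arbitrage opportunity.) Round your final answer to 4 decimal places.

0.8935

NOK→CAD→EUR→NOK: 0.1481 × 0.5358 × 11.26 = 0.89350
SEK→NOK→EUR→SEK: 1.028 × 0.07985 × 10.29 = 0.84466
Maximum is NOK→CAD→EUR→NOK at 0.8935; no arbitrage — every cycle loses value.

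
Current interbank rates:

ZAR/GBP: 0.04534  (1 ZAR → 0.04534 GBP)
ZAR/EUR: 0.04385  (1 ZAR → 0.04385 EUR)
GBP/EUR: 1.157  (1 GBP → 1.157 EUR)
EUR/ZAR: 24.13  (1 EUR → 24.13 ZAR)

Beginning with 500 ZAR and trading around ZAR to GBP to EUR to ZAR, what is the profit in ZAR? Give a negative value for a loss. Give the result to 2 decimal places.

500 ZAR × 0.04534 = 22.67 GBP
22.67 GBP × 1.157 = 26.22919 EUR
26.22919 EUR × 24.13 = 632.9103547 ZAR
Net change: 632.9103547 − 500 = 132.9103547 ZAR

132.91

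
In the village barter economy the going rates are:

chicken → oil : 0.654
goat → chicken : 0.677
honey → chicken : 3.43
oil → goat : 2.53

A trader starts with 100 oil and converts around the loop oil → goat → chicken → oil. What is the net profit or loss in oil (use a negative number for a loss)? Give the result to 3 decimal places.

100 oil × 2.53 = 253 goat
253 goat × 0.677 = 171.281 chicken
171.281 chicken × 0.654 = 112.017774 oil
Net change: 112.017774 − 100 = 12.017774 oil

12.018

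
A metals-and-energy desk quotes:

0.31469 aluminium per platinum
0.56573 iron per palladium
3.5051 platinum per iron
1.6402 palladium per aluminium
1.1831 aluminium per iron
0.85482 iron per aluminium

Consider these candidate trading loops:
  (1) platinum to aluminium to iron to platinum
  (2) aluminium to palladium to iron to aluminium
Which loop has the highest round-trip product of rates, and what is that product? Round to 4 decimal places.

(1) 0.31469 × 0.85482 × 3.5051 = 0.94288
(2) 1.6402 × 0.56573 × 1.1831 = 1.09781
Highest is cycle (2) at 1.0978 (>1, arbitrage).

1.0978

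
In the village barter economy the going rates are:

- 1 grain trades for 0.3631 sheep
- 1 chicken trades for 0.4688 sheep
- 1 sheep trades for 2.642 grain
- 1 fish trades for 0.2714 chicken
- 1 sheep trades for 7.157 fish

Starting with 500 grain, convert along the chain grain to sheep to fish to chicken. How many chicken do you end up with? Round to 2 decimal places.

352.64

500 grain × 0.3631 = 181.55 sheep
181.55 sheep × 7.157 = 1299.35335 fish
1299.35335 fish × 0.2714 = 352.64449919 chicken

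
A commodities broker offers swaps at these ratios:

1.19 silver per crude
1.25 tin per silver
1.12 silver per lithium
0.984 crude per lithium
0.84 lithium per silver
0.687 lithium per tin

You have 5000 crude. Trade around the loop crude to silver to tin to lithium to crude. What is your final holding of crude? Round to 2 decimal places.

5027.81

5000 crude × 1.19 = 5950 silver
5950 silver × 1.25 = 7437.5 tin
7437.5 tin × 0.687 = 5109.5625 lithium
5109.5625 lithium × 0.984 = 5027.8095 crude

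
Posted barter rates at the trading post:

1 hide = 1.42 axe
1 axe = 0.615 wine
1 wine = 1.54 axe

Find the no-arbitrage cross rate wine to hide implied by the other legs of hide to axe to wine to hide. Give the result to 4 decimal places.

1.1451

Known legs of the cycle: 1.42 × 0.615 = 0.8733
For no arbitrage the full-cycle product must be 1, so the missing rate is 1 / 0.8733 ≈ 1.145082.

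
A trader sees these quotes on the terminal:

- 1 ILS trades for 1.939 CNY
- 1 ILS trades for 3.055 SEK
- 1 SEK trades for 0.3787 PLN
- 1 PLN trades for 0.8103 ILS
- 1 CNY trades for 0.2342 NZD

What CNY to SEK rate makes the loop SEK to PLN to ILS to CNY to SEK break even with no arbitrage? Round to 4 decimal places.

Known legs of the cycle: 0.3787 × 0.8103 × 1.939 = 0.59500272279
For no arbitrage the full-cycle product must be 1, so the missing rate is 1 / 0.59500272279 ≈ 1.680665.

1.6807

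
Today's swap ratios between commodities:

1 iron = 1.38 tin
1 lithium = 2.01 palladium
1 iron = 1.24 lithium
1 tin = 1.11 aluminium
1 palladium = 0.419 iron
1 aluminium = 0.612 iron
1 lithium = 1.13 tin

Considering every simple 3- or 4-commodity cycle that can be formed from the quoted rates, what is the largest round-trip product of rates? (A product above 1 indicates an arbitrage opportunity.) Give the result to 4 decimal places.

palladium→iron→lithium→palladium: 0.419 × 1.24 × 2.01 = 1.04432
tin→aluminium→iron→lithium→tin: 1.11 × 0.612 × 1.24 × 1.13 = 0.95186
tin→aluminium→iron→tin: 1.11 × 0.612 × 1.38 = 0.93746
Maximum is palladium→iron→lithium→palladium at 1.0443; arbitrage exists.

1.0443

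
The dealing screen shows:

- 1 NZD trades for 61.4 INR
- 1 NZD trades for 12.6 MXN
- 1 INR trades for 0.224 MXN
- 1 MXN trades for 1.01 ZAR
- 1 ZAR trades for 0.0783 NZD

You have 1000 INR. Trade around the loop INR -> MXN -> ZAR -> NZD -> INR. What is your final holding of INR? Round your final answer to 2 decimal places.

1000 INR × 0.224 = 224 MXN
224 MXN × 1.01 = 226.24 ZAR
226.24 ZAR × 0.0783 = 17.714592 NZD
17.714592 NZD × 61.4 = 1087.6759488 INR

1087.68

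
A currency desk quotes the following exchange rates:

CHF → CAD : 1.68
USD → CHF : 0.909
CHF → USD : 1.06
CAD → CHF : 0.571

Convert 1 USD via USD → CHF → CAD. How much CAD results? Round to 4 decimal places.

1 USD × 0.909 = 0.909 CHF
0.909 CHF × 1.68 = 1.52712 CAD

1.5271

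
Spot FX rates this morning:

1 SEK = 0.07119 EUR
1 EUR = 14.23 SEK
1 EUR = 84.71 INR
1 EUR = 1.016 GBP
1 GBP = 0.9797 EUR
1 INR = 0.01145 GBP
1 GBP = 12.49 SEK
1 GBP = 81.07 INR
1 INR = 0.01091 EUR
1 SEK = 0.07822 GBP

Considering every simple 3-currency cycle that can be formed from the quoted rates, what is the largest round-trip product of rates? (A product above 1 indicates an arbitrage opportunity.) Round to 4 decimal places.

GBP→EUR→SEK→GBP: 0.9797 × 14.23 × 0.07822 = 1.09048
GBP→EUR→INR→GBP: 0.9797 × 84.71 × 0.01145 = 0.95024
GBP→SEK→EUR→GBP: 12.49 × 0.07119 × 1.016 = 0.90339
GBP→INR→EUR→GBP: 81.07 × 0.01091 × 1.016 = 0.89863
Maximum is GBP→EUR→SEK→GBP at 1.0905; arbitrage exists.

1.0905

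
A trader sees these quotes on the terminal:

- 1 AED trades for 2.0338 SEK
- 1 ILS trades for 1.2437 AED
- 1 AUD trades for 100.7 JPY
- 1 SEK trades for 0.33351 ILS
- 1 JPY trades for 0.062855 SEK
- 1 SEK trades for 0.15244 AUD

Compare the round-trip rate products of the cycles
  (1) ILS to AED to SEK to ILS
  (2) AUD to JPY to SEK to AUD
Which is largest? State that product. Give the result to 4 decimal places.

(1) 1.2437 × 2.0338 × 0.33351 = 0.84359
(2) 100.7 × 0.062855 × 0.15244 = 0.96487
Highest is cycle (2) at 0.9649 (≤1, no arbitrage).

0.9649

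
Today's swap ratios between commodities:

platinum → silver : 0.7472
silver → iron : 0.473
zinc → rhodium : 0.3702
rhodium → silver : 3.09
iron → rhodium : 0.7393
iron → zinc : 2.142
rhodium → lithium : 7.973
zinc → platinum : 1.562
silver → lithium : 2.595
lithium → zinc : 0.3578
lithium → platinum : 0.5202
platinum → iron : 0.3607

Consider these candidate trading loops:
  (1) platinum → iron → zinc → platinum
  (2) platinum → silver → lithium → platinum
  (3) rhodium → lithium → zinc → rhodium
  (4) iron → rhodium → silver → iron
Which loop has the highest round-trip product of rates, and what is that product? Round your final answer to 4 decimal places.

(1) 0.3607 × 2.142 × 1.562 = 1.20683
(2) 0.7472 × 2.595 × 0.5202 = 1.00866
(3) 7.973 × 0.3578 × 0.3702 = 1.05608
(4) 0.7393 × 3.09 × 0.473 = 1.08054
Highest is cycle (1) at 1.2068 (>1, arbitrage).

1.2068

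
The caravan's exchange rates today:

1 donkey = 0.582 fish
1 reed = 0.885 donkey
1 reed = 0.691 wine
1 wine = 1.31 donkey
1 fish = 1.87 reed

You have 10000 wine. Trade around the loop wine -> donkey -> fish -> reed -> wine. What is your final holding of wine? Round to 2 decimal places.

9851.76

10000 wine × 1.31 = 13100 donkey
13100 donkey × 0.582 = 7624.2 fish
7624.2 fish × 1.87 = 14257.254 reed
14257.254 reed × 0.691 = 9851.762514 wine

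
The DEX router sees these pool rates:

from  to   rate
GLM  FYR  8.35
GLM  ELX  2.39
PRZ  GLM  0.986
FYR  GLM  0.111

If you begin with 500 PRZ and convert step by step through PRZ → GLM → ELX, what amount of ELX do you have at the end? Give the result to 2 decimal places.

1178.27

500 PRZ × 0.986 = 493 GLM
493 GLM × 2.39 = 1178.27 ELX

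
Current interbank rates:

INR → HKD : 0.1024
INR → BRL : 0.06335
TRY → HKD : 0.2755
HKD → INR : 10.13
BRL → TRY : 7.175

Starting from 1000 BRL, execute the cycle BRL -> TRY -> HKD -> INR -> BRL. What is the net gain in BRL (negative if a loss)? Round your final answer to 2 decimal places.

268.53

1000 BRL × 7.175 = 7175 TRY
7175 TRY × 0.2755 = 1976.7125 HKD
1976.7125 HKD × 10.13 = 20024.097625 INR
20024.097625 INR × 0.06335 = 1268.52658454375 BRL
Net change: 1268.52658454375 − 1000 = 268.52658454375 BRL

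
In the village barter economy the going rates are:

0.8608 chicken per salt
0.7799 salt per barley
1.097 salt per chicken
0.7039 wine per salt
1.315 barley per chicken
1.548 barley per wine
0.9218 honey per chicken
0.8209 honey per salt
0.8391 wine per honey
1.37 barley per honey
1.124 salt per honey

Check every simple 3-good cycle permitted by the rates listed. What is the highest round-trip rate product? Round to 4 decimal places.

0.8919

chicken→honey→salt→chicken: 0.9218 × 1.124 × 0.8608 = 0.89188
chicken→barley→salt→chicken: 1.315 × 0.7799 × 0.8608 = 0.88281
honey→barley→salt→honey: 1.37 × 0.7799 × 0.8209 = 0.87710
wine→barley→salt→wine: 1.548 × 0.7799 × 0.7039 = 0.84981
Maximum is chicken→honey→salt→chicken at 0.8919; no arbitrage — every cycle loses value.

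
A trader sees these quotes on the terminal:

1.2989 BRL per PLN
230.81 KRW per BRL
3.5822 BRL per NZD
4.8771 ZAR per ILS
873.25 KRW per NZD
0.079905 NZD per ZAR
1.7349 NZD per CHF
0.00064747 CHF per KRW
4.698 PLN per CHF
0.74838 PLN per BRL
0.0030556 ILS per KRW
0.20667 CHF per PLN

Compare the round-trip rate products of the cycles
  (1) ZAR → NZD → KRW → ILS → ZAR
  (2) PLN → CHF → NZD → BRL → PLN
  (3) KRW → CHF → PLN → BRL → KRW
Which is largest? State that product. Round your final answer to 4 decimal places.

1.0399

(1) 0.079905 × 873.25 × 0.0030556 × 4.8771 = 1.03985
(2) 0.20667 × 1.7349 × 3.5822 × 0.74838 = 0.96122
(3) 0.00064747 × 4.698 × 1.2989 × 230.81 = 0.91193
Highest is cycle (1) at 1.0399 (>1, arbitrage).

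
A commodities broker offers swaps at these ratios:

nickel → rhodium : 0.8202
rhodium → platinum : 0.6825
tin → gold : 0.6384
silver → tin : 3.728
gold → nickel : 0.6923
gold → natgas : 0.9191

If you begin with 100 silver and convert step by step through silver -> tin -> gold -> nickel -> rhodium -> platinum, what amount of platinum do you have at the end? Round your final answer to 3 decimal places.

92.233

100 silver × 3.728 = 372.8 tin
372.8 tin × 0.6384 = 237.99552 gold
237.99552 gold × 0.6923 = 164.764298496 nickel
164.764298496 nickel × 0.8202 = 135.1396776264192 rhodium
135.1396776264192 rhodium × 0.6825 = 92.232829980031104 platinum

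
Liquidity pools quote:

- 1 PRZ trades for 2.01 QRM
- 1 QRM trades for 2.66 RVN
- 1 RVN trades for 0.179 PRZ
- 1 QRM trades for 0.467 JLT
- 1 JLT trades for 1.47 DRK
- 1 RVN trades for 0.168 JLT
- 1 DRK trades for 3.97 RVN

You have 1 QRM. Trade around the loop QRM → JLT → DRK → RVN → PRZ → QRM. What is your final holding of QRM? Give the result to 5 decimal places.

1 QRM × 0.467 = 0.467 JLT
0.467 JLT × 1.47 = 0.68649 DRK
0.68649 DRK × 3.97 = 2.7253653 RVN
2.7253653 RVN × 0.179 = 0.4878403887 PRZ
0.4878403887 PRZ × 2.01 = 0.980559181287 QRM

0.98056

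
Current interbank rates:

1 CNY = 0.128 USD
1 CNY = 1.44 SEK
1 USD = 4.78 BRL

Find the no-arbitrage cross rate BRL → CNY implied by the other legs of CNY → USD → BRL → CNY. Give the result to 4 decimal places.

Known legs of the cycle: 0.128 × 4.78 = 0.61184
For no arbitrage the full-cycle product must be 1, so the missing rate is 1 / 0.61184 ≈ 1.634414.

1.6344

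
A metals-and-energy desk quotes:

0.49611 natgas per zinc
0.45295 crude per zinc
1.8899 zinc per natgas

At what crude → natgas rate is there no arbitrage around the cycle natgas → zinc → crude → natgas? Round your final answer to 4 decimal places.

1.1682

Known legs of the cycle: 1.8899 × 0.45295 = 0.856030205
For no arbitrage the full-cycle product must be 1, so the missing rate is 1 / 0.856030205 ≈ 1.168183.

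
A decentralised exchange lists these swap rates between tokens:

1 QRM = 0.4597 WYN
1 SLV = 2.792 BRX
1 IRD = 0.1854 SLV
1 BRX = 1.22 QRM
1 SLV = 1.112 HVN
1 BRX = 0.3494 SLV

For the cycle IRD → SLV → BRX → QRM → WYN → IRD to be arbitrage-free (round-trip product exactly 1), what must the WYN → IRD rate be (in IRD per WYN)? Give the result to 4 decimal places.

Known legs of the cycle: 0.1854 × 2.792 × 1.22 × 0.4597 = 0.2903083170912
For no arbitrage the full-cycle product must be 1, so the missing rate is 1 / 0.2903083170912 ≈ 3.444614.

3.4446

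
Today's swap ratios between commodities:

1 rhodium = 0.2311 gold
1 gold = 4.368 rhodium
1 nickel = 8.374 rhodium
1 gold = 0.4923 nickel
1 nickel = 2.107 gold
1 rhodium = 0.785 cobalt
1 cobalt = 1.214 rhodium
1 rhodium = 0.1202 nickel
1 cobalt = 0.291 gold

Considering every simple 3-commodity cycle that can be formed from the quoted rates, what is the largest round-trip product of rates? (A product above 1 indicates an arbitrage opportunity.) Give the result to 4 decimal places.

rhodium→nickel→gold→rhodium: 0.1202 × 2.107 × 4.368 = 1.10625
rhodium→cobalt→gold→rhodium: 0.785 × 0.291 × 4.368 = 0.99780
rhodium→gold→nickel→rhodium: 0.2311 × 0.4923 × 8.374 = 0.95271
Maximum is rhodium→nickel→gold→rhodium at 1.1062; arbitrage exists.

1.1062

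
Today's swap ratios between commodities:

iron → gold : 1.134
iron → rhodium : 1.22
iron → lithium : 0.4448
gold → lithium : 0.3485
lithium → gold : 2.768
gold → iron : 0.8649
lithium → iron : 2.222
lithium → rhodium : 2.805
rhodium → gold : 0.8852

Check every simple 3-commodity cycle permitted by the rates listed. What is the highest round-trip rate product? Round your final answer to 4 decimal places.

1.0649

iron→lithium→gold→iron: 0.4448 × 2.768 × 0.8649 = 1.06487
iron→rhodium→gold→iron: 1.22 × 0.8852 × 0.8649 = 0.93404
iron→gold→lithium→iron: 1.134 × 0.3485 × 2.222 = 0.87813
rhodium→gold→lithium→rhodium: 0.8852 × 0.3485 × 2.805 = 0.86532
Maximum is iron→lithium→gold→iron at 1.0649; arbitrage exists.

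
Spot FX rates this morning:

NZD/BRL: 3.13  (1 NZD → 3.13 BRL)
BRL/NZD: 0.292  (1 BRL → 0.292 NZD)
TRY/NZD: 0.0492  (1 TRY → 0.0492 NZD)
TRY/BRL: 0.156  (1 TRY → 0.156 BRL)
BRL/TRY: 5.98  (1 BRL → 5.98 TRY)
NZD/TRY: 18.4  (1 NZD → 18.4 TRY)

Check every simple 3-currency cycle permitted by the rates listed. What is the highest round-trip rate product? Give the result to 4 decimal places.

NZD→BRL→TRY→NZD: 3.13 × 5.98 × 0.0492 = 0.92090
NZD→TRY→BRL→NZD: 18.4 × 0.156 × 0.292 = 0.83816
Maximum is NZD→BRL→TRY→NZD at 0.9209; no arbitrage — every cycle loses value.

0.9209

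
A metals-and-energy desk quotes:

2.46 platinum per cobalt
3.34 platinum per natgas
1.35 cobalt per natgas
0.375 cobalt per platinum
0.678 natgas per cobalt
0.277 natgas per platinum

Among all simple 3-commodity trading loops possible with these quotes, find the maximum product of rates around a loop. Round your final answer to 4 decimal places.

0.9199

platinum→natgas→cobalt→platinum: 0.277 × 1.35 × 2.46 = 0.91992
platinum→cobalt→natgas→platinum: 0.375 × 0.678 × 3.34 = 0.84920
Maximum is platinum→natgas→cobalt→platinum at 0.9199; no arbitrage — every cycle loses value.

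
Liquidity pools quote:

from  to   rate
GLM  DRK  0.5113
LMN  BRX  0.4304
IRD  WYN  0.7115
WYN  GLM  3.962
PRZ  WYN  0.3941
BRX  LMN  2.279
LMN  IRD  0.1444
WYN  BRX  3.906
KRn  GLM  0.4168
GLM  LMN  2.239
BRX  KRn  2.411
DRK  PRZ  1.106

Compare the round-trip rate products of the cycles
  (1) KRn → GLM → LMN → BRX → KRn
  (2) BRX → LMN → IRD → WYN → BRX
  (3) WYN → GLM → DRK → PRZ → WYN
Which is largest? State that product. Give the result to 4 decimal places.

(1) 0.4168 × 2.239 × 0.4304 × 2.411 = 0.96839
(2) 2.279 × 0.1444 × 0.7115 × 3.906 = 0.91457
(3) 3.962 × 0.5113 × 1.106 × 0.3941 = 0.88298
Highest is cycle (1) at 0.9684 (≤1, no arbitrage).

0.9684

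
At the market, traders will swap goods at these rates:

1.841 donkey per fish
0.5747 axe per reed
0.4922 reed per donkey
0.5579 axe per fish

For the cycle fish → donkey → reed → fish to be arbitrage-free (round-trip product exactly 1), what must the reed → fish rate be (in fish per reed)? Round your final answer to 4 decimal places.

1.1036

Known legs of the cycle: 1.841 × 0.4922 = 0.9061402
For no arbitrage the full-cycle product must be 1, so the missing rate is 1 / 0.9061402 ≈ 1.103582.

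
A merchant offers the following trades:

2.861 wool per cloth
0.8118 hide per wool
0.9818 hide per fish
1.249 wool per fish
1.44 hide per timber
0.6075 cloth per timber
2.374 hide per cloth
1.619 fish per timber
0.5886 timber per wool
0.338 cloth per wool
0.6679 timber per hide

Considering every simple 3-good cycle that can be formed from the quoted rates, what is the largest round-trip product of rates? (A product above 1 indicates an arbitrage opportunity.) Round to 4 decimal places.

timber→fish→wool→timber: 1.619 × 1.249 × 0.5886 = 1.19023
hide→timber→fish→hide: 0.6679 × 1.619 × 0.9818 = 1.06165
cloth→wool→timber→cloth: 2.861 × 0.5886 × 0.6075 = 1.02302
cloth→hide→timber→cloth: 2.374 × 0.6679 × 0.6075 = 0.96325
Maximum is timber→fish→wool→timber at 1.1902; arbitrage exists.

1.1902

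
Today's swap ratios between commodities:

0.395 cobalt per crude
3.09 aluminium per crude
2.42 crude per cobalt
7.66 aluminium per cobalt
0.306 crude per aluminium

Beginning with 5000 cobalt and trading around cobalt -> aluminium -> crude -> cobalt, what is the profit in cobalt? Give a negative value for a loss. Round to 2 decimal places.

5000 cobalt × 7.66 = 38300 aluminium
38300 aluminium × 0.306 = 11719.8 crude
11719.8 crude × 0.395 = 4629.321 cobalt
Net change: 4629.321 − 5000 = -370.679 cobalt

-370.68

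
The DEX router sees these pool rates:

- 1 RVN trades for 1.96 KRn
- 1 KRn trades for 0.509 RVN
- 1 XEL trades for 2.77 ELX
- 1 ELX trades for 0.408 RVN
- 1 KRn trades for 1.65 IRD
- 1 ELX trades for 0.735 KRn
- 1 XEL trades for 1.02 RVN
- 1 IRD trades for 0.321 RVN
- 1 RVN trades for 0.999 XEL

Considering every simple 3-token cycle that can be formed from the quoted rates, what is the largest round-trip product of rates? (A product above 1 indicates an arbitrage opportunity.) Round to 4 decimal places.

1.1290

ELX→RVN→XEL→ELX: 0.408 × 0.999 × 2.77 = 1.12903
IRD→RVN→KRn→IRD: 0.321 × 1.96 × 1.65 = 1.03811
Maximum is ELX→RVN→XEL→ELX at 1.1290; arbitrage exists.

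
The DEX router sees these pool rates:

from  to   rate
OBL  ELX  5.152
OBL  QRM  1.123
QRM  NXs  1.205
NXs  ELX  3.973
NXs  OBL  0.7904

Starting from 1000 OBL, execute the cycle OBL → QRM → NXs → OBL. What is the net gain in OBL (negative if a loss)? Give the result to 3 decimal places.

69.581

1000 OBL × 1.123 = 1123 QRM
1123 QRM × 1.205 = 1353.215 NXs
1353.215 NXs × 0.7904 = 1069.581136 OBL
Net change: 1069.581136 − 1000 = 69.581136 OBL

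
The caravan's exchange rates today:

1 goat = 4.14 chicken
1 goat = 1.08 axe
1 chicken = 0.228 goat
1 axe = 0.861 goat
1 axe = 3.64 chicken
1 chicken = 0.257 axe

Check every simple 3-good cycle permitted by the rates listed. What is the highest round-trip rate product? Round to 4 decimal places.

chicken→axe→goat→chicken: 0.257 × 0.861 × 4.14 = 0.91609
chicken→goat→axe→chicken: 0.228 × 1.08 × 3.64 = 0.89631
Maximum is chicken→axe→goat→chicken at 0.9161; no arbitrage — every cycle loses value.

0.9161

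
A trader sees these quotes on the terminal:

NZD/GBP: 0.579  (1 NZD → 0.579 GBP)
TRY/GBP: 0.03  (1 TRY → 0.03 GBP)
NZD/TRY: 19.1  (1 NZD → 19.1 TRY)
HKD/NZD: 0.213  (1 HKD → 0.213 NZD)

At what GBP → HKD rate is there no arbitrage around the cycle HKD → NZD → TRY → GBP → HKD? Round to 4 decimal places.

8.1934

Known legs of the cycle: 0.213 × 19.1 × 0.03 = 0.122049
For no arbitrage the full-cycle product must be 1, so the missing rate is 1 / 0.122049 ≈ 8.193431.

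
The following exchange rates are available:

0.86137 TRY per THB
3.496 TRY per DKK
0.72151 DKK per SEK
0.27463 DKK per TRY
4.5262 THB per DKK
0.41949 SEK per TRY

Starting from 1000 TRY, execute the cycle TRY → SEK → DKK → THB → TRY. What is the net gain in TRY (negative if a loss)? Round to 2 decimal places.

1000 TRY × 0.41949 = 419.49 SEK
419.49 SEK × 0.72151 = 302.6662299 DKK
302.6662299 DKK × 4.5262 = 1369.92788977338 THB
1369.92788977338 THB × 0.86137 = 1180.0147864140963306 TRY
Net change: 1180.0147864140963306 − 1000 = 180.0147864140963306 TRY

180.01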